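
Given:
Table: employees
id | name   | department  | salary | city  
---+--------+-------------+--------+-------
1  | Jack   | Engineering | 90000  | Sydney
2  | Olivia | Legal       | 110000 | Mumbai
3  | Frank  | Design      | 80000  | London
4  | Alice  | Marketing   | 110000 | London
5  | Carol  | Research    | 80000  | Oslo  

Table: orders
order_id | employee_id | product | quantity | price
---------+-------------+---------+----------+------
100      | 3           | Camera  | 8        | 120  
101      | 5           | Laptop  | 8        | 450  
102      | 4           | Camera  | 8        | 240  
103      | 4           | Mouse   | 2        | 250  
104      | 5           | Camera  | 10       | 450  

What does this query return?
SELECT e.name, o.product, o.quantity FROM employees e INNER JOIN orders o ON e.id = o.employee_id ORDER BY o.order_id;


Joining employees.id = orders.employee_id:
  employee Frank (id=3) -> order Camera
  employee Carol (id=5) -> order Laptop
  employee Alice (id=4) -> order Camera
  employee Alice (id=4) -> order Mouse
  employee Carol (id=5) -> order Camera


5 rows:
Frank, Camera, 8
Carol, Laptop, 8
Alice, Camera, 8
Alice, Mouse, 2
Carol, Camera, 10


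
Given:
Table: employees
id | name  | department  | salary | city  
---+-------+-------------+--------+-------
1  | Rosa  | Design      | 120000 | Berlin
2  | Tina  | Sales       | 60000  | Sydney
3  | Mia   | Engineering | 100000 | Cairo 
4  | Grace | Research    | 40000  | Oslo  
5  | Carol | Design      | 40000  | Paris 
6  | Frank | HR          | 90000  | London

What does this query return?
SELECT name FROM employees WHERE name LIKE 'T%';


LIKE 'T%' matches names starting with 'T'
Matching: 1

1 rows:
Tina


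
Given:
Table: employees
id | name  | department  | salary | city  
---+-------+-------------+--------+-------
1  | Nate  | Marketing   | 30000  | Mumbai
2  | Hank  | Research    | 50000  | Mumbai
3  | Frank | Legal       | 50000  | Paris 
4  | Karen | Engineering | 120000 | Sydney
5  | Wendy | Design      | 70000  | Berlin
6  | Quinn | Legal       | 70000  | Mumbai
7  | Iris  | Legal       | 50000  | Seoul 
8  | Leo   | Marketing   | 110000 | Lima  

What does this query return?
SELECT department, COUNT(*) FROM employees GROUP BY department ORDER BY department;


Assigning each row to its department group:
  Nate -> Marketing
  Hank -> Research
  Frank -> Legal
  Karen -> Engineering
  Wendy -> Design
  Quinn -> Legal
  Iris -> Legal
  Leo -> Marketing


5 groups:
Design, 1
Engineering, 1
Legal, 3
Marketing, 2
Research, 1


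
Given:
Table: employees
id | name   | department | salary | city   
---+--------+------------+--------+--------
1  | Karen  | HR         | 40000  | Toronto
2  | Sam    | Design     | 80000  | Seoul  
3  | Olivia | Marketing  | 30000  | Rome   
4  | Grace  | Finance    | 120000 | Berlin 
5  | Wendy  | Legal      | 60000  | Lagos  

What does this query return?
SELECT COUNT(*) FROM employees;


COUNT(*) counts all rows

5


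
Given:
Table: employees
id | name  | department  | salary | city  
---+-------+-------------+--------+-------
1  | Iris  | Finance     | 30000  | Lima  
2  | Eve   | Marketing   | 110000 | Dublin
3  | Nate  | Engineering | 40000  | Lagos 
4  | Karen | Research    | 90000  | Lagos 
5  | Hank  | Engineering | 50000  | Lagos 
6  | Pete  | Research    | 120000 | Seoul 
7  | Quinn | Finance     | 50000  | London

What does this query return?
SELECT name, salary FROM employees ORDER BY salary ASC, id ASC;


Sorting by salary ASC, then id ASC for ties

7 rows:
Iris, 30000
Nate, 40000
Hank, 50000
Quinn, 50000
Karen, 90000
Eve, 110000
Pete, 120000


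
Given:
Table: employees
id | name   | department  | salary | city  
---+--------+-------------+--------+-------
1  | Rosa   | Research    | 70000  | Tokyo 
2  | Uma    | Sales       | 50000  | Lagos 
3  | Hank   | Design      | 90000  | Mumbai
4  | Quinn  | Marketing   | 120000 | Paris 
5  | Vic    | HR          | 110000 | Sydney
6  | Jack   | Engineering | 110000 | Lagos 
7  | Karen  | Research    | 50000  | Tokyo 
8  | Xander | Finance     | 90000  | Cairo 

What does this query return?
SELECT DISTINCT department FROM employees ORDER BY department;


All 'department' values (row order): Research, Sales, Design, Marketing, HR, Engineering, Research, Finance
Removing duplicates leaves 7 unique value(s).

7 values:
Design
Engineering
Finance
HR
Marketing
Research
Sales


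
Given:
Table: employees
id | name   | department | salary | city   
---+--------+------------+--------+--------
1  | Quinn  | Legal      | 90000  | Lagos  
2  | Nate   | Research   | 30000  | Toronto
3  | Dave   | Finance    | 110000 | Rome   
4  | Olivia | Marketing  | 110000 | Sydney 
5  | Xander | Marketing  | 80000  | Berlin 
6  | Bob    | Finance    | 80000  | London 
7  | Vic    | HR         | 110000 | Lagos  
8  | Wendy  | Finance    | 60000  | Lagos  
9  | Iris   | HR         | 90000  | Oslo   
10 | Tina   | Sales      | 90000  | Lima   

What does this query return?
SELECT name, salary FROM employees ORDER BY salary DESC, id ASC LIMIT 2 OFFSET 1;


Sort by salary DESC (id ASC tiebreak), then skip 1 and take 2
Rows 2 through 3

2 rows:
Olivia, 110000
Vic, 110000


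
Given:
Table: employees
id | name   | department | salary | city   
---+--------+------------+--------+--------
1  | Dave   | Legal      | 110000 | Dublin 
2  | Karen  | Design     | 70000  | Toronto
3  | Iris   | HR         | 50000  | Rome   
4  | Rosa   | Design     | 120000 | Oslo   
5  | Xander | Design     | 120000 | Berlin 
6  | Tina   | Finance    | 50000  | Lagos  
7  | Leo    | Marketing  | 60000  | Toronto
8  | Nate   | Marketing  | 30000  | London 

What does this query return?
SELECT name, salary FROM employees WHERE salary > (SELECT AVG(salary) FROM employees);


Subquery: AVG(salary) = 76250.0
Filtering: salary > 76250.0
  Dave (110000) -> MATCH
  Rosa (120000) -> MATCH
  Xander (120000) -> MATCH


3 rows:
Dave, 110000
Rosa, 120000
Xander, 120000


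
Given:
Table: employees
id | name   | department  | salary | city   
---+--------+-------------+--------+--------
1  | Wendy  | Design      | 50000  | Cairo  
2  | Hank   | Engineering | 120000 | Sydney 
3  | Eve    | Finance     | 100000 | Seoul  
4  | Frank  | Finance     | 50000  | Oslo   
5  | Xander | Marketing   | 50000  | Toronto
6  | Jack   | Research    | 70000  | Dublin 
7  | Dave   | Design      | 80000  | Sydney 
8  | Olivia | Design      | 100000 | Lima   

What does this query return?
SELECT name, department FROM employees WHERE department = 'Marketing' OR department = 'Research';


Filtering: department = 'Marketing' OR 'Research'
Matching: 2 rows

2 rows:
Xander, Marketing
Jack, Research


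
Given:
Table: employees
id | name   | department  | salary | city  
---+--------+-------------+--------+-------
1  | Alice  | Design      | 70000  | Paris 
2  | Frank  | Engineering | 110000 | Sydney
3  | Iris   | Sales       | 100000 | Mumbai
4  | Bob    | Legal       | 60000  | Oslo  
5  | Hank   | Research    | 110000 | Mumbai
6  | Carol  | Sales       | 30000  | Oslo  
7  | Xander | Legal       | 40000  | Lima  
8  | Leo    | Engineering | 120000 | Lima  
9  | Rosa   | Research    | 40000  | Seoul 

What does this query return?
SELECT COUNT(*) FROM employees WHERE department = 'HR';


Counting rows where department = 'HR'


0


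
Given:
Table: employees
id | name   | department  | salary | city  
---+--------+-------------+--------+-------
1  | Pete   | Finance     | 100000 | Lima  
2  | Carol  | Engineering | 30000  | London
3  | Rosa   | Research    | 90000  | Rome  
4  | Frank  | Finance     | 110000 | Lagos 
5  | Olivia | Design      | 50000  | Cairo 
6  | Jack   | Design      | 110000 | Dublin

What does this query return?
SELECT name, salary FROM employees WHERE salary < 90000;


Filtering: salary < 90000
Matching: 2 rows

2 rows:
Carol, 30000
Olivia, 50000


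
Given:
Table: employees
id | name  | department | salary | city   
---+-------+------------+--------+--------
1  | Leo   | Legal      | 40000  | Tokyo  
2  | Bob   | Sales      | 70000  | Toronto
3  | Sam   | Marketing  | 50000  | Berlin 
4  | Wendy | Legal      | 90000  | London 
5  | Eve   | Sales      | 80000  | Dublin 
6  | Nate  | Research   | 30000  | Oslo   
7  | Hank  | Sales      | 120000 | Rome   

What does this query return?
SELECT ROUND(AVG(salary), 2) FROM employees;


SUM(salary) = 480000
COUNT = 7
ROUND(AVG, 2) = ROUND(480000 / 7, 2) = 68571.43

68571.43


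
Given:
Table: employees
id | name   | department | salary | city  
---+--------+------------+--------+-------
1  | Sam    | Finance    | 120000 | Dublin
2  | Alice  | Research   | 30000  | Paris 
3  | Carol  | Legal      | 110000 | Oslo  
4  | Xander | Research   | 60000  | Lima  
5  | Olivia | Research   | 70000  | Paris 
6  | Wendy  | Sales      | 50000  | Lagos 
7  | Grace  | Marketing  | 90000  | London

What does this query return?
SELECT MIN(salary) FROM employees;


Salaries: 120000, 30000, 110000, 60000, 70000, 50000, 90000
MIN = 30000

30000


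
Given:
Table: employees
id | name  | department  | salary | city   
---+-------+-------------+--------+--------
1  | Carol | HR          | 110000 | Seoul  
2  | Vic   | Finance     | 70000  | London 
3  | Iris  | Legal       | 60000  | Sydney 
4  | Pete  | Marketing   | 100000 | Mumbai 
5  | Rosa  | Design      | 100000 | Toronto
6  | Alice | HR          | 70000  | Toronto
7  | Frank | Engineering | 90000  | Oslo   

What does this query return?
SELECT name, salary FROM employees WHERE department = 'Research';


Filtering: department = 'Research'
Matching rows: 0

Empty result set (0 rows)


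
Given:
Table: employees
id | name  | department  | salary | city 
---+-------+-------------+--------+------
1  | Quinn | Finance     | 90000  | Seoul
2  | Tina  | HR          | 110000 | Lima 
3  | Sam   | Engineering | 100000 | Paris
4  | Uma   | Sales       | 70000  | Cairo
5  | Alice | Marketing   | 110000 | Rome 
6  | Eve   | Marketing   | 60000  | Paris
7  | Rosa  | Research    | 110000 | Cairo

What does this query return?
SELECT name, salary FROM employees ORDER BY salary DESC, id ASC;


Sorting by salary DESC, then id ASC for ties

7 rows:
Tina, 110000
Alice, 110000
Rosa, 110000
Sam, 100000
Quinn, 90000
Uma, 70000
Eve, 60000


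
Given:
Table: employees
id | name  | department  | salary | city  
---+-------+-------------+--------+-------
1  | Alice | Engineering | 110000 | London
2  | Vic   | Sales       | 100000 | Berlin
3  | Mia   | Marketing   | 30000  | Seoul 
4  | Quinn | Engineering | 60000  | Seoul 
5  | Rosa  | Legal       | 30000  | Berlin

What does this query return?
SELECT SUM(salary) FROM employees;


SUM(salary) = 110000 + 100000 + 30000 + 60000 + 30000 = 330000

330000


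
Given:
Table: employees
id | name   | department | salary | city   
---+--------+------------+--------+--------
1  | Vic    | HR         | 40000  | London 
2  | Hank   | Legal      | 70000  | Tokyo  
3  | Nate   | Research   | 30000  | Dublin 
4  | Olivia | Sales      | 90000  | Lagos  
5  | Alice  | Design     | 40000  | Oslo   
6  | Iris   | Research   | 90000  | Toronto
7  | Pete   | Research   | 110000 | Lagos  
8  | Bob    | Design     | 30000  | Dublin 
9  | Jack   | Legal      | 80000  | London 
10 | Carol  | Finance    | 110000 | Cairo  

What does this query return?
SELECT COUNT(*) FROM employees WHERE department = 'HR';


Counting rows where department = 'HR'
  Vic -> MATCH


1


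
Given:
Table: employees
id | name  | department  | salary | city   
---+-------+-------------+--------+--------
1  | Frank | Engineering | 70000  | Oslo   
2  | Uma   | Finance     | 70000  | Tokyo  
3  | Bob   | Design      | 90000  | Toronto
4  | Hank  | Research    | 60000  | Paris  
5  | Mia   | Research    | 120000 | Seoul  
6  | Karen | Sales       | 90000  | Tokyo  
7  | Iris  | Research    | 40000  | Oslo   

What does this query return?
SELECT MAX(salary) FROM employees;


Salaries: 70000, 70000, 90000, 60000, 120000, 90000, 40000
MAX = 120000

120000


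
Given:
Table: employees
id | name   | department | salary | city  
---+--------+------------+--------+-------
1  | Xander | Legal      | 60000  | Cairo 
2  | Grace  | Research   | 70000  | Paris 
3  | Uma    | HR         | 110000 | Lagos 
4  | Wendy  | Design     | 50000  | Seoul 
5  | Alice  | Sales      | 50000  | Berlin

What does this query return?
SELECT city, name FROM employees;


Projecting columns: city, name

5 rows:
Cairo, Xander
Paris, Grace
Lagos, Uma
Seoul, Wendy
Berlin, Alice


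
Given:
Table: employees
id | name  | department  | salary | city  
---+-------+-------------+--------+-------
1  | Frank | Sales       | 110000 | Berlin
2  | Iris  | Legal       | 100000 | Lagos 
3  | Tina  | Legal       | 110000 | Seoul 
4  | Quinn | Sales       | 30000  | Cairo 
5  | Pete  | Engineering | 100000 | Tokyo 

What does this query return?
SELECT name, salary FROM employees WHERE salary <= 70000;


Filtering: salary <= 70000
Matching: 1 rows

1 rows:
Quinn, 30000


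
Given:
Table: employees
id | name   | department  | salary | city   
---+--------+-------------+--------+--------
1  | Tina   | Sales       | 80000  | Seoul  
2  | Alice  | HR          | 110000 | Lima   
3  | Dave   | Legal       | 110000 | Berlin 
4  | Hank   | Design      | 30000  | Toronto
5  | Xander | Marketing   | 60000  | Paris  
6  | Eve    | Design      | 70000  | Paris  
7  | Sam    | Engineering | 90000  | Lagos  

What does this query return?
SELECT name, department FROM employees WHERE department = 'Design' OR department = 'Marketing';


Filtering: department = 'Design' OR 'Marketing'
Matching: 3 rows

3 rows:
Hank, Design
Xander, Marketing
Eve, Design


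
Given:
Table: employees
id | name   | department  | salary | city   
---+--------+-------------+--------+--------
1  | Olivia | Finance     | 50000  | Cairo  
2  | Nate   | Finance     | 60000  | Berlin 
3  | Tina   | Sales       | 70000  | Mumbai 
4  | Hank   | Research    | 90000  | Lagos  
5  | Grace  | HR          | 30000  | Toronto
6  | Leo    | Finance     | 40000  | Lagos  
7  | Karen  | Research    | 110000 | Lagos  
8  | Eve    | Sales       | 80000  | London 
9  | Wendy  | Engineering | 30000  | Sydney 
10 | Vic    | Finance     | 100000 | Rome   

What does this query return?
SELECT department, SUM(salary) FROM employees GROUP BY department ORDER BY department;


Summing salary within each department:
  Engineering: 30000 = 30000
  Finance: 50000 + 60000 + 40000 + 100000 = 250000
  HR: 30000 = 30000
  Research: 90000 + 110000 = 200000
  Sales: 70000 + 80000 = 150000


5 groups:
Engineering, 30000
Finance, 250000
HR, 30000
Research, 200000
Sales, 150000


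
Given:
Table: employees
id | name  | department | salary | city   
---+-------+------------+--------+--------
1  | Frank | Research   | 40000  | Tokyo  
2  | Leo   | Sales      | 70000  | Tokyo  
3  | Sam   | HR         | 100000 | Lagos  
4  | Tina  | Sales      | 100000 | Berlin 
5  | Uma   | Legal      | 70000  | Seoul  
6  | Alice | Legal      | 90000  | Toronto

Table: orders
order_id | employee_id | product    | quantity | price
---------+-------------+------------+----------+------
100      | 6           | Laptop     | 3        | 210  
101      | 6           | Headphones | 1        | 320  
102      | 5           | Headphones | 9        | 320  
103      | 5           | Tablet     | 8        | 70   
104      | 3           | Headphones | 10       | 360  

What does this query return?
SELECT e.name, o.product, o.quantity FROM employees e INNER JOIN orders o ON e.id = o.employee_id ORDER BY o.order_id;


Joining employees.id = orders.employee_id:
  employee Alice (id=6) -> order Laptop
  employee Alice (id=6) -> order Headphones
  employee Uma (id=5) -> order Headphones
  employee Uma (id=5) -> order Tablet
  employee Sam (id=3) -> order Headphones


5 rows:
Alice, Laptop, 3
Alice, Headphones, 1
Uma, Headphones, 9
Uma, Tablet, 8
Sam, Headphones, 10


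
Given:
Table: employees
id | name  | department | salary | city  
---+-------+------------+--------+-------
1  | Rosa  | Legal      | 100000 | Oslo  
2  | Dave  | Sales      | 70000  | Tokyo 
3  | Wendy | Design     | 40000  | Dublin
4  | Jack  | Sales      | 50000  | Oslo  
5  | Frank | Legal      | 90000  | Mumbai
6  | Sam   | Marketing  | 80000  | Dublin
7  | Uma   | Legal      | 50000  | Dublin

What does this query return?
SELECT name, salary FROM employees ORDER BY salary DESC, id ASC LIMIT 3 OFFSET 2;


Sort by salary DESC (id ASC tiebreak), then skip 2 and take 3
Rows 3 through 5

3 rows:
Sam, 80000
Dave, 70000
Jack, 50000


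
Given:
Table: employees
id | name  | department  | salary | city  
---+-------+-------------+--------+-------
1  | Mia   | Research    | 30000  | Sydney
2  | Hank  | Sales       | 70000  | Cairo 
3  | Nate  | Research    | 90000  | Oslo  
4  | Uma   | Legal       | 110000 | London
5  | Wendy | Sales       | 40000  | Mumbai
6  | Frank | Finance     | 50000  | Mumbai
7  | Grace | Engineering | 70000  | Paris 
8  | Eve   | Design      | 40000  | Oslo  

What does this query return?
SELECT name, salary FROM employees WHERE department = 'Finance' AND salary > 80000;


Filtering: department = 'Finance' AND salary > 80000
Matching: 0 rows

Empty result set (0 rows)


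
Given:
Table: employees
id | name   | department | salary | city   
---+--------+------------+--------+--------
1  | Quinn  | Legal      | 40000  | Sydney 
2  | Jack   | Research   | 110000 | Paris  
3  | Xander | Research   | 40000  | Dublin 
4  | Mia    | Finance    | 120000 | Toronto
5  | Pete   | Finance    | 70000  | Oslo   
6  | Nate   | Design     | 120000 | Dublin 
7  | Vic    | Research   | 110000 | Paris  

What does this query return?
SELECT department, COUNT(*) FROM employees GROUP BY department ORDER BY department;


Assigning each row to its department group:
  Quinn -> Legal
  Jack -> Research
  Xander -> Research
  Mia -> Finance
  Pete -> Finance
  Nate -> Design
  Vic -> Research


4 groups:
Design, 1
Finance, 2
Legal, 1
Research, 3


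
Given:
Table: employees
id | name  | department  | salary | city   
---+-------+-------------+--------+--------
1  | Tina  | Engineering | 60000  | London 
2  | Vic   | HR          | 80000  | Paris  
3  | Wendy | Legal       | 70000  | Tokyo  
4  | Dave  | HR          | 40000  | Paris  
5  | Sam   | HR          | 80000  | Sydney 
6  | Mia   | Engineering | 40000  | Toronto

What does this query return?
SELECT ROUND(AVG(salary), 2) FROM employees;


SUM(salary) = 370000
COUNT = 6
ROUND(AVG, 2) = ROUND(370000 / 6, 2) = 61666.67

61666.67


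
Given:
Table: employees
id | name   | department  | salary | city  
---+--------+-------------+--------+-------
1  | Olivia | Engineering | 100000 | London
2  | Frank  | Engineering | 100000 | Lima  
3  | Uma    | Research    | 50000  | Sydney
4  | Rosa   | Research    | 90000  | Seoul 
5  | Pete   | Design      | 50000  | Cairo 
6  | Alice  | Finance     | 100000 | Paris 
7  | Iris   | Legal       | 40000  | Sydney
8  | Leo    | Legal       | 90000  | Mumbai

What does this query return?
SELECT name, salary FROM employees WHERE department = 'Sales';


Filtering: department = 'Sales'
Matching rows: 0

Empty result set (0 rows)


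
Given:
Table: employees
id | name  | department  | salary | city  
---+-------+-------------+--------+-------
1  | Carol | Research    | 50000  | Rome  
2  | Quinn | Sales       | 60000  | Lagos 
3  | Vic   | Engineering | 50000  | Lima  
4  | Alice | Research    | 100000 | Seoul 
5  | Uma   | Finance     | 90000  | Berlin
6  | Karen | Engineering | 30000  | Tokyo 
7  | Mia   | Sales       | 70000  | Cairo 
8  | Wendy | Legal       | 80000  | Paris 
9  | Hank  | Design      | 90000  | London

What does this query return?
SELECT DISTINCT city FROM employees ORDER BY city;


All 'city' values (row order): Rome, Lagos, Lima, Seoul, Berlin, Tokyo, Cairo, Paris, London
Removing duplicates leaves 9 unique value(s).

9 values:
Berlin
Cairo
Lagos
Lima
London
Paris
Rome
Seoul
Tokyo


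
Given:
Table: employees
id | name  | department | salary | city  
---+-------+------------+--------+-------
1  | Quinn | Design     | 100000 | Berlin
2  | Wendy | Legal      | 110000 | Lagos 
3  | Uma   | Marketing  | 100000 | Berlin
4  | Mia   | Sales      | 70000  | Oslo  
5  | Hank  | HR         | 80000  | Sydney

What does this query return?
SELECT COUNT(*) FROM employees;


COUNT(*) counts all rows

5


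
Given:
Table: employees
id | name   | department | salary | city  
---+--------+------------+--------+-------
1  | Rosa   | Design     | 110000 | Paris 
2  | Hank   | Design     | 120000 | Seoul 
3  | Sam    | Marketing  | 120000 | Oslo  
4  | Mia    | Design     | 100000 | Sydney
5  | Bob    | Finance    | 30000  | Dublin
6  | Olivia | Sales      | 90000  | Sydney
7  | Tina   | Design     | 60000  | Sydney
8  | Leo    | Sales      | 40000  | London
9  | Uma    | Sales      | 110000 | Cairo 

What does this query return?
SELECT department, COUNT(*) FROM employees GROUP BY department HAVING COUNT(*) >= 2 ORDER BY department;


Groups with count >= 2:
  Design: 4 -> PASS
  Sales: 3 -> PASS
  Finance: 1 -> filtered out
  Marketing: 1 -> filtered out


2 groups:
Design, 4
Sales, 3


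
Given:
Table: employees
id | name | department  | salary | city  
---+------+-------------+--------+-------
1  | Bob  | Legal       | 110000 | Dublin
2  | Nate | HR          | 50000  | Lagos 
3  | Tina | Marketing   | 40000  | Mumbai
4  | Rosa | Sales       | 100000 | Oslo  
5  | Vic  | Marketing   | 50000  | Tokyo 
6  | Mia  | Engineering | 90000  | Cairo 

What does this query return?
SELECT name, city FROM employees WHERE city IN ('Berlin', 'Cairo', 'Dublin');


Filtering: city IN ('Berlin', 'Cairo', 'Dublin')
Matching: 2 rows

2 rows:
Bob, Dublin
Mia, Cairo


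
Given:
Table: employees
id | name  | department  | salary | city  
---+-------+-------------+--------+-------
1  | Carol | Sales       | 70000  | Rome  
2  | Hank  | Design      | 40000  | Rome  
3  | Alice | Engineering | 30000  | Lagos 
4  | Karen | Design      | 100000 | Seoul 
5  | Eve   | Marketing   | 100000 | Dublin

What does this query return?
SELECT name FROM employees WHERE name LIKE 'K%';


LIKE 'K%' matches names starting with 'K'
Matching: 1

1 rows:
Karen


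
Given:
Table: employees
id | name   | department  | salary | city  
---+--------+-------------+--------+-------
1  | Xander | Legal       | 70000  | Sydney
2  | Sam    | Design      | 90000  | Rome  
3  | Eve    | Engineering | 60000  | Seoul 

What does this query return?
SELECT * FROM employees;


SELECT * returns all 3 rows with all columns

3 rows:
1, Xander, Legal, 70000, Sydney
2, Sam, Design, 90000, Rome
3, Eve, Engineering, 60000, Seoul


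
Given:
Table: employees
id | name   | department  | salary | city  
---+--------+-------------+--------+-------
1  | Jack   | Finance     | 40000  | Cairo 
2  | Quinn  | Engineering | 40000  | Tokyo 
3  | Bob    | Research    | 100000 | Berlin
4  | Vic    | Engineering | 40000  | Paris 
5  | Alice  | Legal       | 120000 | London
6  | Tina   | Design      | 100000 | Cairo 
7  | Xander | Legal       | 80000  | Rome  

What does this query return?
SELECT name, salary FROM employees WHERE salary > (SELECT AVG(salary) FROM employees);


Subquery: AVG(salary) = 74285.71
Filtering: salary > 74285.71
  Bob (100000) -> MATCH
  Alice (120000) -> MATCH
  Tina (100000) -> MATCH
  Xander (80000) -> MATCH


4 rows:
Bob, 100000
Alice, 120000
Tina, 100000
Xander, 80000


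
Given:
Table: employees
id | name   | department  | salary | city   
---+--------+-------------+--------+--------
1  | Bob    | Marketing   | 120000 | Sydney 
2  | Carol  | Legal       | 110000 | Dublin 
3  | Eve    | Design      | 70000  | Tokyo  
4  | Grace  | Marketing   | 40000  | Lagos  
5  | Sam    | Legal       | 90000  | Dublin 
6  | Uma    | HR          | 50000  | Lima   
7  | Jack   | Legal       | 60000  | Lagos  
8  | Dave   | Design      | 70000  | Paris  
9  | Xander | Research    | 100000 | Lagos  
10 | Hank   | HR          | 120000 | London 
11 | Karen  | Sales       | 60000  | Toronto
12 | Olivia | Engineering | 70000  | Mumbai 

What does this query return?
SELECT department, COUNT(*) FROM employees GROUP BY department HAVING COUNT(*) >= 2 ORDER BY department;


Groups with count >= 2:
  Design: 2 -> PASS
  HR: 2 -> PASS
  Legal: 3 -> PASS
  Marketing: 2 -> PASS
  Engineering: 1 -> filtered out
  Research: 1 -> filtered out
  Sales: 1 -> filtered out


4 groups:
Design, 2
HR, 2
Legal, 3
Marketing, 2


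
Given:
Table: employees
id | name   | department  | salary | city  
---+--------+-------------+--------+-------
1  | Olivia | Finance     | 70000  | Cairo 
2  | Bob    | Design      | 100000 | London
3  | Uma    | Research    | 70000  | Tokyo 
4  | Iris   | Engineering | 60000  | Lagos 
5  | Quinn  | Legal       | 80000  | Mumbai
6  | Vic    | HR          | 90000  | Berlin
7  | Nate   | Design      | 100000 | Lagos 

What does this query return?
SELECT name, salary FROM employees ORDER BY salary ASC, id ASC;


Sorting by salary ASC, then id ASC for ties

7 rows:
Iris, 60000
Olivia, 70000
Uma, 70000
Quinn, 80000
Vic, 90000
Bob, 100000
Nate, 100000


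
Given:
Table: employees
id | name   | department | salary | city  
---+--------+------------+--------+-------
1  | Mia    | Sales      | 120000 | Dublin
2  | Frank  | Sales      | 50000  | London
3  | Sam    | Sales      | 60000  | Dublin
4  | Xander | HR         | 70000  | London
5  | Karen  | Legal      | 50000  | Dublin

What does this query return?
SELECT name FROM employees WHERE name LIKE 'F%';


LIKE 'F%' matches names starting with 'F'
Matching: 1

1 rows:
Frank


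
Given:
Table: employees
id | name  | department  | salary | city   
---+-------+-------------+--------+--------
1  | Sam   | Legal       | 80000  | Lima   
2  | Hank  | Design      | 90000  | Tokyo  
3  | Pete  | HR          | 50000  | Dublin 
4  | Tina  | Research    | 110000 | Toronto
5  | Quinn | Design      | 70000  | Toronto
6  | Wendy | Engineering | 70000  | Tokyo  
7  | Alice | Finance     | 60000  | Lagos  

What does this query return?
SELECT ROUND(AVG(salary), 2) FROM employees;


SUM(salary) = 530000
COUNT = 7
ROUND(AVG, 2) = ROUND(530000 / 7, 2) = 75714.29

75714.29


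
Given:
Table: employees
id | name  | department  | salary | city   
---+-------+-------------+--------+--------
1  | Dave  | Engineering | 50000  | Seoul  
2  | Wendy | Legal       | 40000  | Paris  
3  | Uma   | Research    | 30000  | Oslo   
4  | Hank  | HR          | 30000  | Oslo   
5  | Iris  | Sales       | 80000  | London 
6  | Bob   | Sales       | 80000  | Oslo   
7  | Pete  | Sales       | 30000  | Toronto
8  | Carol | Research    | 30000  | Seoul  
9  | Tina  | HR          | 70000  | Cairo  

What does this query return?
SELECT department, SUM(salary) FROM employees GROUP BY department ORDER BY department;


Summing salary within each department:
  Engineering: 50000 = 50000
  HR: 30000 + 70000 = 100000
  Legal: 40000 = 40000
  Research: 30000 + 30000 = 60000
  Sales: 80000 + 80000 + 30000 = 190000


5 groups:
Engineering, 50000
HR, 100000
Legal, 40000
Research, 60000
Sales, 190000


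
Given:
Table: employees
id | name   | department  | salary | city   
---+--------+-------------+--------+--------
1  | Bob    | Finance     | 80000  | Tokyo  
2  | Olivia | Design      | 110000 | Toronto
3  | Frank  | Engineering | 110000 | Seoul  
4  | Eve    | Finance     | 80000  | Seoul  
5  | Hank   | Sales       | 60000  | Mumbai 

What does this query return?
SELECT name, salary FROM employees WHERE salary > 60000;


Filtering: salary > 60000
Matching: 4 rows

4 rows:
Bob, 80000
Olivia, 110000
Frank, 110000
Eve, 80000


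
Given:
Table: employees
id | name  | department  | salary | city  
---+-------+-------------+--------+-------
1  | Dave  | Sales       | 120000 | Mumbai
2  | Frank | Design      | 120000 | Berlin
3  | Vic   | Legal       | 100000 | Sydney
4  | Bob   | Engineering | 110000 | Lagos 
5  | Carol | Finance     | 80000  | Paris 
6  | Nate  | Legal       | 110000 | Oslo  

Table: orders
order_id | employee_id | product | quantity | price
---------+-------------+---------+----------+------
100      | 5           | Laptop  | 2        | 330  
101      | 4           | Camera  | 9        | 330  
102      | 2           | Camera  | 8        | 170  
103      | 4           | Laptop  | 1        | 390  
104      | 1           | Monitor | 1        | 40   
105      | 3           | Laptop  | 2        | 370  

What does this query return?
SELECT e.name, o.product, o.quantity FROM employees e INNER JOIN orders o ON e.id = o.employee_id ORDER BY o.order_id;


Joining employees.id = orders.employee_id:
  employee Carol (id=5) -> order Laptop
  employee Bob (id=4) -> order Camera
  employee Frank (id=2) -> order Camera
  employee Bob (id=4) -> order Laptop
  employee Dave (id=1) -> order Monitor
  employee Vic (id=3) -> order Laptop


6 rows:
Carol, Laptop, 2
Bob, Camera, 9
Frank, Camera, 8
Bob, Laptop, 1
Dave, Monitor, 1
Vic, Laptop, 2


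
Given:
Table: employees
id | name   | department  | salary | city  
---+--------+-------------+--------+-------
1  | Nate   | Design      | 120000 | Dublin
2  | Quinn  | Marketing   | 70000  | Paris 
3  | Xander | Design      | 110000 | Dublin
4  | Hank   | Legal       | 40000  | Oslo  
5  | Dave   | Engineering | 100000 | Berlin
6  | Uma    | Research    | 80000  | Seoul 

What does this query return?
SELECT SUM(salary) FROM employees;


SUM(salary) = 120000 + 70000 + 110000 + 40000 + 100000 + 80000 = 520000

520000


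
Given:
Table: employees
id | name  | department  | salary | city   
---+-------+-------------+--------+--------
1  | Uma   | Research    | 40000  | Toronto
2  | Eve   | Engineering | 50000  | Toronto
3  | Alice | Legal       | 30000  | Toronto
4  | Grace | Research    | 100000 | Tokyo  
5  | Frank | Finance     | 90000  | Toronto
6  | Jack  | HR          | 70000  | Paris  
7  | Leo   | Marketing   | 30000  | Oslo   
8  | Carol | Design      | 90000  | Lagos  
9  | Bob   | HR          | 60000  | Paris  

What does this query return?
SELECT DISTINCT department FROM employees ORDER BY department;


All 'department' values (row order): Research, Engineering, Legal, Research, Finance, HR, Marketing, Design, HR
Removing duplicates leaves 7 unique value(s).

7 values:
Design
Engineering
Finance
HR
Legal
Marketing
Research


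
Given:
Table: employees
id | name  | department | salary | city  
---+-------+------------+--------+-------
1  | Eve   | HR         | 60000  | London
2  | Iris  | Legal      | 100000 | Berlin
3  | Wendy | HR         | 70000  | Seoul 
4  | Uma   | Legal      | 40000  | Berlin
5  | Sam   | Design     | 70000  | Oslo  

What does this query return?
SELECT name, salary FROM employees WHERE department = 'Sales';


Filtering: department = 'Sales'
Matching rows: 0

Empty result set (0 rows)


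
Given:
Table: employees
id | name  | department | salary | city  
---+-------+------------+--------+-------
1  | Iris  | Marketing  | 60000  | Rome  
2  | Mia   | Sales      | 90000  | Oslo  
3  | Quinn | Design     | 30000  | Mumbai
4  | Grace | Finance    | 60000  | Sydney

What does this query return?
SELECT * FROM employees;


SELECT * returns all 4 rows with all columns

4 rows:
1, Iris, Marketing, 60000, Rome
2, Mia, Sales, 90000, Oslo
3, Quinn, Design, 30000, Mumbai
4, Grace, Finance, 60000, Sydney


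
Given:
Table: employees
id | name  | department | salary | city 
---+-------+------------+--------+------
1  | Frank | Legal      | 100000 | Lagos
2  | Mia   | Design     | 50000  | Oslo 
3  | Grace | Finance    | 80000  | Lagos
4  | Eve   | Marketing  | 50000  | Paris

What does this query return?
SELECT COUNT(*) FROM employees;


COUNT(*) counts all rows

4


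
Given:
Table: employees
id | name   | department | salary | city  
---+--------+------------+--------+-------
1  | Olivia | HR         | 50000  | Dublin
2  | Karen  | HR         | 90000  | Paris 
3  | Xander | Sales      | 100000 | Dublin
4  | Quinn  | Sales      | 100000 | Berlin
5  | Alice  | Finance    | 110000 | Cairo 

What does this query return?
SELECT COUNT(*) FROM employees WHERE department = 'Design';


Counting rows where department = 'Design'


0


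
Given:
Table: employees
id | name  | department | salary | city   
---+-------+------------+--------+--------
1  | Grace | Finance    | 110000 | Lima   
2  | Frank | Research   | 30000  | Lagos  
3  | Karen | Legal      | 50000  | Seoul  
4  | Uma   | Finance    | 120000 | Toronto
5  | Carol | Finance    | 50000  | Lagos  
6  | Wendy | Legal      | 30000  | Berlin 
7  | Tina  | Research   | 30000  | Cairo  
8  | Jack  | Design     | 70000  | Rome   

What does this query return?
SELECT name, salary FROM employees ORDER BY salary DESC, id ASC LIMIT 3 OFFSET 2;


Sort by salary DESC (id ASC tiebreak), then skip 2 and take 3
Rows 3 through 5

3 rows:
Jack, 70000
Karen, 50000
Carol, 50000


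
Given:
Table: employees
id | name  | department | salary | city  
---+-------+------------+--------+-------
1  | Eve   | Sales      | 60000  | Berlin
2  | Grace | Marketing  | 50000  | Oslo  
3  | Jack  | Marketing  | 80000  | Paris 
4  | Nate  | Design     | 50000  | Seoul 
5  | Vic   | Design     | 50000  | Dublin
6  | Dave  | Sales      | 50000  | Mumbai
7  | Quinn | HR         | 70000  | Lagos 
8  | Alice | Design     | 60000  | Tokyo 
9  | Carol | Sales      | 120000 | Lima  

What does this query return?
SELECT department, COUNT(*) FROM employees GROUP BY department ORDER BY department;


Assigning each row to its department group:
  Eve -> Sales
  Grace -> Marketing
  Jack -> Marketing
  Nate -> Design
  Vic -> Design
  Dave -> Sales
  Quinn -> HR
  Alice -> Design
  Carol -> Sales


4 groups:
Design, 3
HR, 1
Marketing, 2
Sales, 3


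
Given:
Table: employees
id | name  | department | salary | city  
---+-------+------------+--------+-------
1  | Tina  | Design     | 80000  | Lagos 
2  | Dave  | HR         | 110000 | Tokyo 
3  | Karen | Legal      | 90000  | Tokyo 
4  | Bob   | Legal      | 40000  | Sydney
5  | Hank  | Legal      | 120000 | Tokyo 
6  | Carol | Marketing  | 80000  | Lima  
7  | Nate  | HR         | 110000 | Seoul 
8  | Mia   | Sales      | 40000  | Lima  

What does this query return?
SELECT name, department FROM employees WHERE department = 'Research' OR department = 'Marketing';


Filtering: department = 'Research' OR 'Marketing'
Matching: 1 rows

1 rows:
Carol, Marketing


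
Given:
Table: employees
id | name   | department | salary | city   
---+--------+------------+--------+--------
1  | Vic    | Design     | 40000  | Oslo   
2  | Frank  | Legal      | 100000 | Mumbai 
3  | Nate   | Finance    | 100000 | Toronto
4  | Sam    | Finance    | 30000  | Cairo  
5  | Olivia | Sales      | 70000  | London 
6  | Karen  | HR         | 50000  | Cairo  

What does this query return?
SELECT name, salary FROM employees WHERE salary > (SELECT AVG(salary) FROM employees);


Subquery: AVG(salary) = 65000.0
Filtering: salary > 65000.0
  Frank (100000) -> MATCH
  Nate (100000) -> MATCH
  Olivia (70000) -> MATCH


3 rows:
Frank, 100000
Nate, 100000
Olivia, 70000


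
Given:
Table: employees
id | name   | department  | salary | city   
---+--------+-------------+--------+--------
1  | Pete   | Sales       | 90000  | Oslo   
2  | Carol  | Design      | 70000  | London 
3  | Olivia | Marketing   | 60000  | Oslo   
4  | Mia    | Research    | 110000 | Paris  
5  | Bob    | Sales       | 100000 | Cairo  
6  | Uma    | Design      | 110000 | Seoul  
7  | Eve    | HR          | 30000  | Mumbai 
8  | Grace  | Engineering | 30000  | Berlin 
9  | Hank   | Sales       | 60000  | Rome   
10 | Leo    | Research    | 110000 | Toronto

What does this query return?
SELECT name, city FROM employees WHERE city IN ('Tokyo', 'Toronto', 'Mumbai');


Filtering: city IN ('Tokyo', 'Toronto', 'Mumbai')
Matching: 2 rows

2 rows:
Eve, Mumbai
Leo, Toronto


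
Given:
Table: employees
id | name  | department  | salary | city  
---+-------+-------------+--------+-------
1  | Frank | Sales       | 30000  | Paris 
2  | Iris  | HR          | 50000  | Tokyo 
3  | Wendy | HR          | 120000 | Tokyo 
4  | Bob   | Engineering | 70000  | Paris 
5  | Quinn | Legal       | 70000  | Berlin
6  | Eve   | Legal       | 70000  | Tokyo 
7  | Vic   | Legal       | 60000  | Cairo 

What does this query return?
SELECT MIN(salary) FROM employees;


Salaries: 30000, 50000, 120000, 70000, 70000, 70000, 60000
MIN = 30000

30000


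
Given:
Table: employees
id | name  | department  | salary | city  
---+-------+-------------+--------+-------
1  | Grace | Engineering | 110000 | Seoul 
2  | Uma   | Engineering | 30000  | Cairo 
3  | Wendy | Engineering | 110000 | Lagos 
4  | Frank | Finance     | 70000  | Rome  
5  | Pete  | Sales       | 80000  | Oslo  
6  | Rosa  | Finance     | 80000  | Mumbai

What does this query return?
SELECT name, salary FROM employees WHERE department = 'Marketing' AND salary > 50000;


Filtering: department = 'Marketing' AND salary > 50000
Matching: 0 rows

Empty result set (0 rows)


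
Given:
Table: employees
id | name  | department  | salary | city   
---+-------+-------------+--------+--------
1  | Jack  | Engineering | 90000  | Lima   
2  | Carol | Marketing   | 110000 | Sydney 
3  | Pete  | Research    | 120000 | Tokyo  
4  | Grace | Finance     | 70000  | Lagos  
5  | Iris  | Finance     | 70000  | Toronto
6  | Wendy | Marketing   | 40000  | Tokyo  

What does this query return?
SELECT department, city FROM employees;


Projecting columns: department, city

6 rows:
Engineering, Lima
Marketing, Sydney
Research, Tokyo
Finance, Lagos
Finance, Toronto
Marketing, Tokyo


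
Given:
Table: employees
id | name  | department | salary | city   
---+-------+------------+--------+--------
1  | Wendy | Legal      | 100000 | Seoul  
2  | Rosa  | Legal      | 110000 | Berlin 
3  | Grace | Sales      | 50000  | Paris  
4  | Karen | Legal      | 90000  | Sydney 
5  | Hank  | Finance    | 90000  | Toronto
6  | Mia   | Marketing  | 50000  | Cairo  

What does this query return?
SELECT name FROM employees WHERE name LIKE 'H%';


LIKE 'H%' matches names starting with 'H'
Matching: 1

1 rows:
Hank


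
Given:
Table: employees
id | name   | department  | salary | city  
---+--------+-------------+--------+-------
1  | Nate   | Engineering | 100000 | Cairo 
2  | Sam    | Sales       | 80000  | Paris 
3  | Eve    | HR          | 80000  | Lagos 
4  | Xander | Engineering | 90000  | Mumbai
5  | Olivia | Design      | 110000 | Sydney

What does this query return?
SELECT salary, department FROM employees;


Projecting columns: salary, department

5 rows:
100000, Engineering
80000, Sales
80000, HR
90000, Engineering
110000, Design


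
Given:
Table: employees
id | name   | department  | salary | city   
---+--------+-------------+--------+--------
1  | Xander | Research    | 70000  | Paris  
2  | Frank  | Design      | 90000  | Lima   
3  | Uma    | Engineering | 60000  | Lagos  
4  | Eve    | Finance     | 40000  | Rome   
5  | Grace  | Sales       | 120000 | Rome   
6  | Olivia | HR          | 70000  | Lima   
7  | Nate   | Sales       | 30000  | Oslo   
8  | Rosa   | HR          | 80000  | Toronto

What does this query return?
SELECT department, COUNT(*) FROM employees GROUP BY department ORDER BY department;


Assigning each row to its department group:
  Xander -> Research
  Frank -> Design
  Uma -> Engineering
  Eve -> Finance
  Grace -> Sales
  Olivia -> HR
  Nate -> Sales
  Rosa -> HR


6 groups:
Design, 1
Engineering, 1
Finance, 1
HR, 2
Research, 1
Sales, 2


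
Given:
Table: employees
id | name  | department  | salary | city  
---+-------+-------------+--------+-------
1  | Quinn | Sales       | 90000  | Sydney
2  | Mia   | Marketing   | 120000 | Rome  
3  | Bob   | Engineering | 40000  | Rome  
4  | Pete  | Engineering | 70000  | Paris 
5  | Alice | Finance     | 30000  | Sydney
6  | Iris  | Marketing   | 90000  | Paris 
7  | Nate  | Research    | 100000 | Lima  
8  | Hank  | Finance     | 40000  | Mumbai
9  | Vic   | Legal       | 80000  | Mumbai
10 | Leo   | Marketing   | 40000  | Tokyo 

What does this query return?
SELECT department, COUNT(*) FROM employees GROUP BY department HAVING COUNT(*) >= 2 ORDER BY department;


Groups with count >= 2:
  Engineering: 2 -> PASS
  Finance: 2 -> PASS
  Marketing: 3 -> PASS
  Legal: 1 -> filtered out
  Research: 1 -> filtered out
  Sales: 1 -> filtered out


3 groups:
Engineering, 2
Finance, 2
Marketing, 3
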